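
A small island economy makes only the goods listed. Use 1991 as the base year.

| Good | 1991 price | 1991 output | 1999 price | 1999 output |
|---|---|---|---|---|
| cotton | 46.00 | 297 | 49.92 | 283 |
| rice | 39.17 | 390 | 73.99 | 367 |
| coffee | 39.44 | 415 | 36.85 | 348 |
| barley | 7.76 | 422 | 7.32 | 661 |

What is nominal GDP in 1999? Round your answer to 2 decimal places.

Nominal GDP 1999 = Σ (p_1999 × q_1999) = 49.92·283 + 73.99·367 + 36.85·348 + 7.32·661 = 58944.01.

58944.01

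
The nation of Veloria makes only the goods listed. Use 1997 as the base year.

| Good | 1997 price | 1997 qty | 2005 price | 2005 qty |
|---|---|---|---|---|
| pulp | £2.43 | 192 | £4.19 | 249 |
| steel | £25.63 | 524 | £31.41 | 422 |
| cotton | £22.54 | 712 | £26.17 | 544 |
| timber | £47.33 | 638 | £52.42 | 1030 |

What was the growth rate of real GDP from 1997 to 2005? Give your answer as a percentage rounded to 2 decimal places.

20.44%

Real GDP 1997 = Nominal GDP 1997 = 2.43·192 + 25.63·524 + 22.54·712 + 47.33·638 = 60141.70.
Real GDP 2005 (at 1997 prices) = 2.43·249 + 25.63·422 + 22.54·544 + 47.33·1030 = 72432.59.
Real growth = 72432.59/60141.70 − 1 = 0.2044.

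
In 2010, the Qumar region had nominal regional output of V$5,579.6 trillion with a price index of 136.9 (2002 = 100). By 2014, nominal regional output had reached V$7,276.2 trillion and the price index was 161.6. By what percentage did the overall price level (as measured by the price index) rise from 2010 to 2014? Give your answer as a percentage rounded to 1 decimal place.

18.0%

Price-level change = 161.6 / 136.9 − 1 = 0.1804.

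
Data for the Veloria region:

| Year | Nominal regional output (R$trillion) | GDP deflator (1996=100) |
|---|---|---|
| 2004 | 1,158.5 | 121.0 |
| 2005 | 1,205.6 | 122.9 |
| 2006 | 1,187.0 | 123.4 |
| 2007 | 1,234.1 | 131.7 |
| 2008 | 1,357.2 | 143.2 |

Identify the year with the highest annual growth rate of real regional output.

2005

2005: real = 1205.6/1.229 = 980.96; growth vs 2004 (957.44) = 2.46%.
2006: real = 1187.0/1.234 = 961.91; growth vs 2005 (980.96) = -1.94%.
2007: real = 1234.1/1.317 = 937.05; growth vs 2006 (961.91) = -2.58%.
2008: real = 1357.2/1.432 = 947.77; growth vs 2007 (937.05) = 1.14%.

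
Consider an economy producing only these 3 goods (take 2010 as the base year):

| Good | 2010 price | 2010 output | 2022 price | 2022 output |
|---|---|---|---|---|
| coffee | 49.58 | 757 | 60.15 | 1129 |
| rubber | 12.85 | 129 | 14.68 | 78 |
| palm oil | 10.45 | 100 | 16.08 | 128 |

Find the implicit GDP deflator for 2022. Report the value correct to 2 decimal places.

Nominal GDP 2022 = 60.15·1129 + 14.68·78 + 16.08·128 = 71112.63.
Real GDP 2022 (at 2010 prices) = 49.58·1129 + 12.85·78 + 10.45·128 = 58315.72.
Deflator = Nominal/Real × 100 = 71112.63/58315.72 × 100 = 121.944.

121.94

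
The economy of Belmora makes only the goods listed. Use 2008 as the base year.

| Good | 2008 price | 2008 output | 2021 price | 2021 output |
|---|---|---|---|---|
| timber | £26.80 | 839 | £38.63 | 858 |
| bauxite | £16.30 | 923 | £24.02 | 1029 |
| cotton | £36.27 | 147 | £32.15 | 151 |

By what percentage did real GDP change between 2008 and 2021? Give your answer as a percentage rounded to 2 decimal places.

Real GDP 2008 = Nominal GDP 2008 = 26.80·839 + 16.30·923 + 36.27·147 = 42861.79.
Real GDP 2021 (at 2008 prices) = 26.80·858 + 16.30·1029 + 36.27·151 = 45243.87.
Real growth = 45243.87/42861.79 − 1 = 0.0556.

5.56%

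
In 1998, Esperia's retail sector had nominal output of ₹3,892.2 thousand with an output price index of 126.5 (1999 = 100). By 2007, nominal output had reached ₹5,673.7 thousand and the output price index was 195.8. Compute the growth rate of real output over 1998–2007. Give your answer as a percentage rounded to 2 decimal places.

Deflate each year: 1998 → 3892.2/1.265 = 3076.84; 2007 → 5673.7/1.958 = 2897.70.
So real output changed by 2897.70/3076.84 − 1 = -0.0582, i.e. -5.82%.

-5.82%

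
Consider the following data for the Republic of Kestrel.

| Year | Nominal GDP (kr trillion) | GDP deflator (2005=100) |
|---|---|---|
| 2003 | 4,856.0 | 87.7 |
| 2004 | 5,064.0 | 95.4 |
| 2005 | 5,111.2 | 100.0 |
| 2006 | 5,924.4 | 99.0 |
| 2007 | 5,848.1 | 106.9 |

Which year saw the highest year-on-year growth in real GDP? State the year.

2006

2004: real = 5064.0/0.954 = 5308.18; growth vs 2003 (5537.06) = -4.13%.
2005: real = 5111.2/1.000 = 5111.20; growth vs 2004 (5308.18) = -3.71%.
2006: real = 5924.4/0.990 = 5984.24; growth vs 2005 (5111.20) = 17.08%.
2007: real = 5848.1/1.069 = 5470.63; growth vs 2006 (5984.24) = -8.58%.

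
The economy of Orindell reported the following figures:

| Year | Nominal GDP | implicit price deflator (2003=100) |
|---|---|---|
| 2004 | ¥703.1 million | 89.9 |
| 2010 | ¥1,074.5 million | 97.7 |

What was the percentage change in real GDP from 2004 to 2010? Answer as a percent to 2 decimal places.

40.62%

Real GDP 2004 = 703.1 / 0.899 = 782.09.
Real GDP 2010 = 1074.5 / 0.977 = 1099.80.
Real growth = 1099.80 / 782.09 − 1 = 0.4062.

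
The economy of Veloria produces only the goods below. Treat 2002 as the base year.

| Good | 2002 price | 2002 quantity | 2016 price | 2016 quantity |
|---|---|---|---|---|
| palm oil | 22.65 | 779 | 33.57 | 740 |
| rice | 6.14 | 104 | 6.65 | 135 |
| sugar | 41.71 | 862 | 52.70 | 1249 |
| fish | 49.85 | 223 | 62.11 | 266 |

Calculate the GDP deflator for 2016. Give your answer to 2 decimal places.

Nominal GDP 2016 = 33.57·740 + 6.65·135 + 52.70·1249 + 62.11·266 = 108083.11.
Real GDP 2016 (at 2002 prices) = 22.65·740 + 6.14·135 + 41.71·1249 + 49.85·266 = 82945.79.
Deflator = Nominal/Real × 100 = 108083.11/82945.79 × 100 = 130.306.

130.31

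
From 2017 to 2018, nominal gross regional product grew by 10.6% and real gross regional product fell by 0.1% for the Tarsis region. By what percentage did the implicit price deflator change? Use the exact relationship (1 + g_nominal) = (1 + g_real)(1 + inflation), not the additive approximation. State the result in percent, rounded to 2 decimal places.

10.71%

(1 + g_nom) = (1 + g_real)(1 + π), so π = 1.1060 / 0.9990 − 1 = 0.10711.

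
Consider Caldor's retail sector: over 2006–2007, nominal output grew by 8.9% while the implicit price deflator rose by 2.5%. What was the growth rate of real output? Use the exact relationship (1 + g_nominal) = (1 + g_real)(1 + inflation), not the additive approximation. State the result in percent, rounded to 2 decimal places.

(1 + g_nom) = (1 + g_real)(1 + π), so g_real = 1.0890 / 1.0250 − 1 = 0.06244.

6.24%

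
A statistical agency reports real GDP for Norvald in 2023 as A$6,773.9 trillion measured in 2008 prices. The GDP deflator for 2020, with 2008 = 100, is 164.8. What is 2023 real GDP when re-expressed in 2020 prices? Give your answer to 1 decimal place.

A$11,163.4 trillion

Real GDP in 2020 prices = Real GDP in 2008 prices × (P_2020/P_2008) = 6773.9 × 1.648 = 11163.39.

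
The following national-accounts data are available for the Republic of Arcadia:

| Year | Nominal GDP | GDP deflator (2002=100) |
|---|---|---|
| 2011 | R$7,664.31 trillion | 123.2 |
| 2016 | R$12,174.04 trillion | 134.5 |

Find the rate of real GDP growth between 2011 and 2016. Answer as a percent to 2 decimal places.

45.50%

Real GDP 2011 = 7664.31 / 1.232 = 6221.03.
Real GDP 2016 = 12174.04 / 1.345 = 9051.33.
Real growth = 9051.33 / 6221.03 − 1 = 0.4550.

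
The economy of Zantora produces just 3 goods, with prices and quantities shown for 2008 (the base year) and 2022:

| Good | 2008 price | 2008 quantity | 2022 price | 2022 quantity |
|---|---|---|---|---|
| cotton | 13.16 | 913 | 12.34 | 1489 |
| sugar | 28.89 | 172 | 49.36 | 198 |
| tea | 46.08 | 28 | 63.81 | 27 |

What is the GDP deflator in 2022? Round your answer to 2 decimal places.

Nominal GDP 2022 = 12.34·1489 + 49.36·198 + 63.81·27 = 29870.41.
Real GDP 2022 (at 2008 prices) = 13.16·1489 + 28.89·198 + 46.08·27 = 26559.62.
Deflator = Nominal/Real × 100 = 29870.41/26559.62 × 100 = 112.466.

112.47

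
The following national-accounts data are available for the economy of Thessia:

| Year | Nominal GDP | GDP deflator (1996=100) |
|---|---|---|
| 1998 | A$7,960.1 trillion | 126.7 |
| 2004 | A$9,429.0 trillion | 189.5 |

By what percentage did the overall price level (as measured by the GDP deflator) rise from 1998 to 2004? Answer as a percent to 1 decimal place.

49.6%

Price-level change = 189.5 / 126.7 − 1 = 0.4957.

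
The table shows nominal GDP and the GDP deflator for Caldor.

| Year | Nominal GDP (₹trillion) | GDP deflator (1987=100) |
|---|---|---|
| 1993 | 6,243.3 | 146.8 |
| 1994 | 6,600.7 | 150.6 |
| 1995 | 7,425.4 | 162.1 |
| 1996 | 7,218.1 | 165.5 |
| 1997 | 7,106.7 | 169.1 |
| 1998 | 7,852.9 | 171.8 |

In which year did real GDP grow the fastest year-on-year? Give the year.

1994: real = 6600.7/1.506 = 4382.93; growth vs 1993 (4252.93) = 3.06%.
1995: real = 7425.4/1.621 = 4580.75; growth vs 1994 (4382.93) = 4.51%.
1996: real = 7218.1/1.655 = 4361.39; growth vs 1995 (4580.75) = -4.79%.
1997: real = 7106.7/1.691 = 4202.66; growth vs 1996 (4361.39) = -3.64%.
1998: real = 7852.9/1.718 = 4570.95; growth vs 1997 (4202.66) = 8.76%.

1998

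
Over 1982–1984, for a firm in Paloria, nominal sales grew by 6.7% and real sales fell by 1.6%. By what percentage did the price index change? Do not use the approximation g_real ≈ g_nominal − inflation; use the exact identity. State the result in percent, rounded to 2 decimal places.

(1 + g_nom) = (1 + g_real)(1 + π), so π = 1.0670 / 0.9840 − 1 = 0.08435.

8.43%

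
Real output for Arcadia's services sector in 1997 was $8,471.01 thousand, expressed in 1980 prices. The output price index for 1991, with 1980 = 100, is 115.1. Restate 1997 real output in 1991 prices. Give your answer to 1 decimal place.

$9,750.1 thousand

Real output in 1991 prices = Real output in 1980 prices × (P_1991/P_1980) = 8471.01 × 1.151 = 9750.13.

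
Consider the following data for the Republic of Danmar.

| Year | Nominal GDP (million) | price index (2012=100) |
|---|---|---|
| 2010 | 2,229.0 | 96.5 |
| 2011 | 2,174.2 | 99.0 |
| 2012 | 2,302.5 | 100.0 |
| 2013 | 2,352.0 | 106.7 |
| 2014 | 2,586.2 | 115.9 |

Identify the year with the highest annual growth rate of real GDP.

2012

2011: real = 2174.2/0.990 = 2196.16; growth vs 2010 (2309.84) = -4.92%.
2012: real = 2302.5/1.000 = 2302.50; growth vs 2011 (2196.16) = 4.84%.
2013: real = 2352.0/1.067 = 2204.31; growth vs 2012 (2302.50) = -4.26%.
2014: real = 2586.2/1.159 = 2231.41; growth vs 2013 (2204.31) = 1.23%.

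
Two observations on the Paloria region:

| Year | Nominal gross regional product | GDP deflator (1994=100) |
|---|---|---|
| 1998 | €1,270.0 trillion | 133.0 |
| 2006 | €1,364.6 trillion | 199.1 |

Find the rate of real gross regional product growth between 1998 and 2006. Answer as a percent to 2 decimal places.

Deflate each year: 1998 → 1270.0/1.330 = 954.89; 2006 → 1364.6/1.991 = 685.38.
So real gross regional product changed by 685.38/954.89 − 1 = -0.2822, i.e. -28.22%.

-28.22%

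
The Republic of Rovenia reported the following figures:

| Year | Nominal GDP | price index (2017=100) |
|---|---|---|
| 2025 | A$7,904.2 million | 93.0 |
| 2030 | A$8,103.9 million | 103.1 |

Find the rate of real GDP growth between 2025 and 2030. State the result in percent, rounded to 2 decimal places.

Deflate each year: 2025 → 7904.2/0.930 = 8499.14; 2030 → 8103.9/1.031 = 7860.23.
So real GDP changed by 7860.23/8499.14 − 1 = -0.0752, i.e. -7.52%.

-7.52%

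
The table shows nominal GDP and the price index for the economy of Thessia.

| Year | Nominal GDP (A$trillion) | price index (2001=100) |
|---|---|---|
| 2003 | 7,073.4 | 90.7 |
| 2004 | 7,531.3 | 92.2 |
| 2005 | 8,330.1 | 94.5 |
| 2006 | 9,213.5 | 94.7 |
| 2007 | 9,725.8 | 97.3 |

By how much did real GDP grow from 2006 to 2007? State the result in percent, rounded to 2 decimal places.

2.74%

Real GDP 2006 = 9213.5/0.947 = 9729.14.
Real GDP 2007 = 9725.8/0.973 = 9995.68.
Change = 9995.68/9729.14 − 1 = 0.0274.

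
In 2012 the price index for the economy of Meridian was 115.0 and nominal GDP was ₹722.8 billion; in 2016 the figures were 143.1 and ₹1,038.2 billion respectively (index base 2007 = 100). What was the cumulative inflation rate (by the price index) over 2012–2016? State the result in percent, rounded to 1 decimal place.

Price-level change = 143.1 / 115.0 − 1 = 0.2443.

24.4%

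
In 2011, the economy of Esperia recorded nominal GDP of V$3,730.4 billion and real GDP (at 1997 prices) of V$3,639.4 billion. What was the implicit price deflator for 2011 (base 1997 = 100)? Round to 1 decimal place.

implicit price deflator = (Nominal / Real) × 100 = 3730.4 / 3639.4 × 100 = 102.50.

102.5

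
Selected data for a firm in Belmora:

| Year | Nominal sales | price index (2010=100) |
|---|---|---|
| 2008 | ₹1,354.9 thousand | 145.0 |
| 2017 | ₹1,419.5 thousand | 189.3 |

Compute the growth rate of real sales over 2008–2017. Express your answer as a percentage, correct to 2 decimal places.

-19.75%

Real sales 2008 = 1354.9 / 1.450 = 934.41.
Real sales 2017 = 1419.5 / 1.893 = 749.87.
Real growth = 749.87 / 934.41 − 1 = -0.1975.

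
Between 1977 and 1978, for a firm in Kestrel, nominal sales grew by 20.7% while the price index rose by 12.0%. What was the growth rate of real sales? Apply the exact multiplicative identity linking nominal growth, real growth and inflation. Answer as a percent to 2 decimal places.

7.77%

(1 + g_nom) = (1 + g_real)(1 + π), so g_real = 1.2070 / 1.1200 − 1 = 0.07768.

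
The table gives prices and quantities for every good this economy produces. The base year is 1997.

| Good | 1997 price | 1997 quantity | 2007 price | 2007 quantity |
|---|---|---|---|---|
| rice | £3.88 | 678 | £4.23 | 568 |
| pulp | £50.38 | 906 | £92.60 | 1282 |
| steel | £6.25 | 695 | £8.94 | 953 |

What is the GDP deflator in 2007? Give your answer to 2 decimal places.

Nominal GDP 2007 = 4.23·568 + 92.60·1282 + 8.94·953 = 129635.66.
Real GDP 2007 (at 1997 prices) = 3.88·568 + 50.38·1282 + 6.25·953 = 72747.25.
Deflator = Nominal/Real × 100 = 129635.66/72747.25 × 100 = 178.200.

178.20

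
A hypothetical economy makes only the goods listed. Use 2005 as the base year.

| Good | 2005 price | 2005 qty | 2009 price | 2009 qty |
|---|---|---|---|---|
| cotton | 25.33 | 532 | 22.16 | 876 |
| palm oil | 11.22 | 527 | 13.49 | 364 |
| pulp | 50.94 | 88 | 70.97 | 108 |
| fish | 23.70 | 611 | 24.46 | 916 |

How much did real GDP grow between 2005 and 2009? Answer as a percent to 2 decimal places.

39.46%

Real GDP 2005 = Nominal GDP 2005 = 25.33·532 + 11.22·527 + 50.94·88 + 23.70·611 = 38351.92.
Real GDP 2009 (at 2005 prices) = 25.33·876 + 11.22·364 + 50.94·108 + 23.70·916 = 53483.88.
Real growth = 53483.88/38351.92 − 1 = 0.3946.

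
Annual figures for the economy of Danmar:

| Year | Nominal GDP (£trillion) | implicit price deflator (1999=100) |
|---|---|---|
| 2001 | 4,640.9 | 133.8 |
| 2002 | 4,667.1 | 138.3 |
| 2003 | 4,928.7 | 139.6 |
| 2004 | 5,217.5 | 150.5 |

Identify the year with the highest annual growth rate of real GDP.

2002: real = 4667.1/1.383 = 3374.62; growth vs 2001 (3468.54) = -2.71%.
2003: real = 4928.7/1.396 = 3530.59; growth vs 2002 (3374.62) = 4.62%.
2004: real = 5217.5/1.505 = 3466.78; growth vs 2003 (3530.59) = -1.81%.

2003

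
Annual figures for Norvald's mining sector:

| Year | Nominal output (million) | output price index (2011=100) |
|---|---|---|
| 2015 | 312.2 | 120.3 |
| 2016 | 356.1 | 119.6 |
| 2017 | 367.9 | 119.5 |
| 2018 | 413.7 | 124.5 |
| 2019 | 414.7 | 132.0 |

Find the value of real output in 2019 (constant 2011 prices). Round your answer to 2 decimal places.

Real output 2019 = 414.7 / 1.320 = 314.17.

314.17 million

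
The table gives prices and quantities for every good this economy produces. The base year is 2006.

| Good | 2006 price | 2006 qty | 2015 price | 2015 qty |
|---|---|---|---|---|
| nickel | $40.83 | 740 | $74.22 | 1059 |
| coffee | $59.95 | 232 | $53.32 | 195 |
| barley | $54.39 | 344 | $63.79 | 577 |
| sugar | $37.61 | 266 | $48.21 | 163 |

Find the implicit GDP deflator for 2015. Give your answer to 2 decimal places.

Nominal GDP 2015 = 74.22·1059 + 53.32·195 + 63.79·577 + 48.21·163 = 133661.44.
Real GDP 2015 (at 2006 prices) = 40.83·1059 + 59.95·195 + 54.39·577 + 37.61·163 = 92442.68.
Deflator = Nominal/Real × 100 = 133661.44/92442.68 × 100 = 144.588.

144.59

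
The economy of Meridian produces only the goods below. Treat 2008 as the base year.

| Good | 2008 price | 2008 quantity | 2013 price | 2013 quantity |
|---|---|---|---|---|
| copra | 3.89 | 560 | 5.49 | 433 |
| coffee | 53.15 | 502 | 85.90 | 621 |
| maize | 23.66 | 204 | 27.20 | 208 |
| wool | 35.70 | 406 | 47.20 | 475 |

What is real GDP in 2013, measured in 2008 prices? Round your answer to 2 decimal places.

Real GDP 2013 = Σ (p_2008 × q_2013) = 3.89·433 + 53.15·621 + 23.66·208 + 35.70·475 = 56569.30.

56569.30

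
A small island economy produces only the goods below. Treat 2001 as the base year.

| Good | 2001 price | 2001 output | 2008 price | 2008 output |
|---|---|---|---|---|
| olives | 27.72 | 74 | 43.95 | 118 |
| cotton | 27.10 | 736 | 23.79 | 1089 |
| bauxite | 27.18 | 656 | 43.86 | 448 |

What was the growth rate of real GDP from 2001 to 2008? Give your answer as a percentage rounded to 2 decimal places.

12.89%

Real GDP 2001 = Nominal GDP 2001 = 27.72·74 + 27.10·736 + 27.18·656 = 39826.96.
Real GDP 2008 (at 2001 prices) = 27.72·118 + 27.10·1089 + 27.18·448 = 44959.50.
Real growth = 44959.50/39826.96 − 1 = 0.1289.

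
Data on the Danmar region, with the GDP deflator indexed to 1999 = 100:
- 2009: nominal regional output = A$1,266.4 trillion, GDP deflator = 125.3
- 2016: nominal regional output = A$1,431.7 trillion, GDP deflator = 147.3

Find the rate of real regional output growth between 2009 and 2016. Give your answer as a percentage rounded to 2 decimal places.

-3.83%

Real regional output 2009 = 1266.4 / 1.253 = 1010.69.
Real regional output 2016 = 1431.7 / 1.473 = 971.96.
Real growth = 971.96 / 1010.69 − 1 = -0.0383.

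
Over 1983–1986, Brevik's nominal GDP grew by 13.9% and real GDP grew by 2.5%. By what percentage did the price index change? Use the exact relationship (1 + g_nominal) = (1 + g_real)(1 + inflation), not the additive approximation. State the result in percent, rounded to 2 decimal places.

11.12%

(1 + g_nom) = (1 + g_real)(1 + π), so π = 1.1390 / 1.0250 − 1 = 0.11122.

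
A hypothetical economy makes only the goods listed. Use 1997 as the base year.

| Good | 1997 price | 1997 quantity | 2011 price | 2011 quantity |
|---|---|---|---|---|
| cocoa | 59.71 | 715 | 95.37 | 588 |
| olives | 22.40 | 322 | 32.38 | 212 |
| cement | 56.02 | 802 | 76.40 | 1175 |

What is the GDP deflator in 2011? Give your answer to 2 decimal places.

144.50

Nominal GDP 2011 = 95.37·588 + 32.38·212 + 76.40·1175 = 152712.12.
Real GDP 2011 (at 1997 prices) = 59.71·588 + 22.40·212 + 56.02·1175 = 105681.78.
Deflator = Nominal/Real × 100 = 152712.12/105681.78 × 100 = 144.502.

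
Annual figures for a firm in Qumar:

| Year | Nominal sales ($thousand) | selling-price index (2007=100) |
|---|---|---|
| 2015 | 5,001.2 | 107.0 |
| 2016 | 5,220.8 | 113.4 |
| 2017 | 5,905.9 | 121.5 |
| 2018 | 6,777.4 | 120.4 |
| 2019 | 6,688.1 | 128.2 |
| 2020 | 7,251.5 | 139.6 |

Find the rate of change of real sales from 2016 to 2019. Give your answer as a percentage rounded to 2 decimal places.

Real sales 2016 = 5220.8/1.134 = 4603.88.
Real sales 2019 = 6688.1/1.282 = 5216.93.
Change = 5216.93/4603.88 − 1 = 0.1332.

13.32%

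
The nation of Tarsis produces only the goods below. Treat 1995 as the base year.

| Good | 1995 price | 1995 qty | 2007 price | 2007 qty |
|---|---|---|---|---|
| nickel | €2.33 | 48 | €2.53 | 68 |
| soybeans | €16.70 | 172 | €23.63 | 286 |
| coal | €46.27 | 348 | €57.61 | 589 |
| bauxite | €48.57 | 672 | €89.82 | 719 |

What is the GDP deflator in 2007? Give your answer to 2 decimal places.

Nominal GDP 2007 = 2.53·68 + 23.63·286 + 57.61·589 + 89.82·719 = 105443.09.
Real GDP 2007 (at 1995 prices) = 2.33·68 + 16.70·286 + 46.27·589 + 48.57·719 = 67109.50.
Deflator = Nominal/Real × 100 = 105443.09/67109.50 × 100 = 157.121.

157.12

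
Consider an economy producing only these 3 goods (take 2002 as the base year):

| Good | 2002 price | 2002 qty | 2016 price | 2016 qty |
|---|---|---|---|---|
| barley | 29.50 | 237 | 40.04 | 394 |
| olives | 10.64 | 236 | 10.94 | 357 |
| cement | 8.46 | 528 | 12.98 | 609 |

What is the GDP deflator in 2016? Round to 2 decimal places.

Nominal GDP 2016 = 40.04·394 + 10.94·357 + 12.98·609 = 27586.16.
Real GDP 2016 (at 2002 prices) = 29.50·394 + 10.64·357 + 8.46·609 = 20573.62.
Deflator = Nominal/Real × 100 = 27586.16/20573.62 × 100 = 134.085.

134.09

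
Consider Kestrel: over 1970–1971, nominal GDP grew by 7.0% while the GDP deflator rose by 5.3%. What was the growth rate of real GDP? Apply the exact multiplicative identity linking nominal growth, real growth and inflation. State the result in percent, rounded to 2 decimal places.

(1 + g_nom) = (1 + g_real)(1 + π), so g_real = 1.0700 / 1.0530 − 1 = 0.01614.

1.61%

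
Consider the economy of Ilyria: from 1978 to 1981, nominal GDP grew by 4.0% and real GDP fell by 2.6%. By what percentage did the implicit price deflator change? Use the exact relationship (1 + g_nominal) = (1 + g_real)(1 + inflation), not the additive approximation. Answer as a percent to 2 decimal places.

(1 + g_nom) = (1 + g_real)(1 + π), so π = 1.0400 / 0.9740 − 1 = 0.06776.

6.78%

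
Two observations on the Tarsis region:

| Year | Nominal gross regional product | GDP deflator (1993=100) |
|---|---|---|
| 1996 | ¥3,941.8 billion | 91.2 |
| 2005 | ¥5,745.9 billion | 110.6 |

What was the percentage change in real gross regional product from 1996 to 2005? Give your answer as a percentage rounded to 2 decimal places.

Real gross regional product 1996 = 3941.8 / 0.912 = 4322.15.
Real gross regional product 2005 = 5745.9 / 1.106 = 5195.21.
Real growth = 5195.21 / 4322.15 − 1 = 0.2020.

20.20%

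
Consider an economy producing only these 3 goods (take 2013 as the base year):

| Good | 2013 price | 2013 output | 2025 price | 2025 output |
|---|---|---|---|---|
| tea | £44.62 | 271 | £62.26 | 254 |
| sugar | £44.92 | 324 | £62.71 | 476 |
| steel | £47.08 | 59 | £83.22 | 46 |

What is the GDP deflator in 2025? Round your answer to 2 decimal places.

141.89

Nominal GDP 2025 = 62.26·254 + 62.71·476 + 83.22·46 = 49492.12.
Real GDP 2025 (at 2013 prices) = 44.62·254 + 44.92·476 + 47.08·46 = 34881.08.
Deflator = Nominal/Real × 100 = 49492.12/34881.08 × 100 = 141.888.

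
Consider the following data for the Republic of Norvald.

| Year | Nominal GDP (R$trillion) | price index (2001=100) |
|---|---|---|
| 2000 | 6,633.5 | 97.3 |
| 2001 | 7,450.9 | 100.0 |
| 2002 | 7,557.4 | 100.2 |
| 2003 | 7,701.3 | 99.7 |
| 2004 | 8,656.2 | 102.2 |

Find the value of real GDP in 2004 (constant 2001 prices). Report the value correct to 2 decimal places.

Real GDP 2004 = 8656.2 / 1.022 = 8469.86.

R$8,469.86 trillion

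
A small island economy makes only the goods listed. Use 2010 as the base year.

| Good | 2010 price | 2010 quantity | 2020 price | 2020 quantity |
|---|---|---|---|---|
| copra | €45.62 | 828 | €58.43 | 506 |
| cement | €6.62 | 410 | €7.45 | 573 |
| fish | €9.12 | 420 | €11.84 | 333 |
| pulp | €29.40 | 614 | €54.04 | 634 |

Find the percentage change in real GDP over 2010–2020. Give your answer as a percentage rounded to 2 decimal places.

Real GDP 2010 = Nominal GDP 2010 = 45.62·828 + 6.62·410 + 9.12·420 + 29.40·614 = 62369.56.
Real GDP 2020 (at 2010 prices) = 45.62·506 + 6.62·573 + 9.12·333 + 29.40·634 = 48553.54.
Real growth = 48553.54/62369.56 − 1 = -0.2215.

-22.15%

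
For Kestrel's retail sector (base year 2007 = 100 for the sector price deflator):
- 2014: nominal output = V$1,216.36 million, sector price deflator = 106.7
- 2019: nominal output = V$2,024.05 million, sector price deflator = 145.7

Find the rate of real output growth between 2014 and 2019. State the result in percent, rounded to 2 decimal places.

21.86%

Deflate each year: 2014 → 1216.36/1.067 = 1139.98; 2019 → 2024.05/1.457 = 1389.19.
So real output changed by 1389.19/1139.98 − 1 = 0.2186, i.e. 21.86%.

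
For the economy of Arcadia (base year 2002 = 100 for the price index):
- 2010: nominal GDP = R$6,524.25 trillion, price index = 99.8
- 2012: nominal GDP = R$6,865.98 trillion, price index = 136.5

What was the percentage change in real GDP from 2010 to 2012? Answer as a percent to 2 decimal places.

-23.06%

Deflate each year: 2010 → 6524.25/0.998 = 6537.32; 2012 → 6865.98/1.365 = 5030.02.
So real GDP changed by 5030.02/6537.32 − 1 = -0.2306, i.e. -23.06%.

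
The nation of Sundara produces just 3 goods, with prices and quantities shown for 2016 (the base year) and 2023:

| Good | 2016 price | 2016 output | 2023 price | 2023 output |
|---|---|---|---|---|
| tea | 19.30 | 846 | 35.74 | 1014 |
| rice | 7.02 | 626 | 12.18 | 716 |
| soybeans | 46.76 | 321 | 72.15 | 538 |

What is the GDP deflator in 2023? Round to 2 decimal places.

168.39

Nominal GDP 2023 = 35.74·1014 + 12.18·716 + 72.15·538 = 83777.94.
Real GDP 2023 (at 2016 prices) = 19.30·1014 + 7.02·716 + 46.76·538 = 49753.40.
Deflator = Nominal/Real × 100 = 83777.94/49753.40 × 100 = 168.386.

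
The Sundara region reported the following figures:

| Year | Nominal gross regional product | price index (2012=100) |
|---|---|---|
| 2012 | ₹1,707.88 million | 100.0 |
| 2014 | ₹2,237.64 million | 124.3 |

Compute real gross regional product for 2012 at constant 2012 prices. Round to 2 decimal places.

₹1,707.88 million

Real gross regional product = Nominal / (price index/100) = 1707.88 / 1.000 = 1707.88.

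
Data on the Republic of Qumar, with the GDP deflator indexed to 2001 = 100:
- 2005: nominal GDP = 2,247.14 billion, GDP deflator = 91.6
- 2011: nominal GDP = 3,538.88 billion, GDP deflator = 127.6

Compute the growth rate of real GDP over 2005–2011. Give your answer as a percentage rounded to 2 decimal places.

13.05%

Deflate each year: 2005 → 2247.14/0.916 = 2453.21; 2011 → 3538.88/1.276 = 2773.42.
So real GDP changed by 2773.42/2453.21 − 1 = 0.1305, i.e. 13.05%.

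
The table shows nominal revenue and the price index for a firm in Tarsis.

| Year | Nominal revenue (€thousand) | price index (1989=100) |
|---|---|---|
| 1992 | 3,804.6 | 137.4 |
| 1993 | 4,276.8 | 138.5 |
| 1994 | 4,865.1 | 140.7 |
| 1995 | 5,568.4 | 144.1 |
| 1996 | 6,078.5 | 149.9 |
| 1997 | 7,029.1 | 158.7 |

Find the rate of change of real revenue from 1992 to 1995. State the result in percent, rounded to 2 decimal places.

Real revenue 1992 = 3804.6/1.374 = 2769.00.
Real revenue 1995 = 5568.4/1.441 = 3864.26.
Change = 3864.26/2769.00 − 1 = 0.3955.

39.55%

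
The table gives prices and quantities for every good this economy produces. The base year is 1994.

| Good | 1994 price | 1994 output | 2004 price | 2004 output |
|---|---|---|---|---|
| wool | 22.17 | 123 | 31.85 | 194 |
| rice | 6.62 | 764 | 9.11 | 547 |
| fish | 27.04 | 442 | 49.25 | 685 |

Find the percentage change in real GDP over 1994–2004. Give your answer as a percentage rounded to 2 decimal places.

33.99%

Real GDP 1994 = Nominal GDP 1994 = 22.17·123 + 6.62·764 + 27.04·442 = 19736.27.
Real GDP 2004 (at 1994 prices) = 22.17·194 + 6.62·547 + 27.04·685 = 26444.52.
Real growth = 26444.52/19736.27 − 1 = 0.3399.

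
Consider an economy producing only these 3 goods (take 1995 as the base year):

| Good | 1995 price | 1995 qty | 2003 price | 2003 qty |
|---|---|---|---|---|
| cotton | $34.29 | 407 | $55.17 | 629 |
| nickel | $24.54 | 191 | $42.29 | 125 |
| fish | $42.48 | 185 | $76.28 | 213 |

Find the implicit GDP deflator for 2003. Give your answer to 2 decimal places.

166.95

Nominal GDP 2003 = 55.17·629 + 42.29·125 + 76.28·213 = 56235.82.
Real GDP 2003 (at 1995 prices) = 34.29·629 + 24.54·125 + 42.48·213 = 33684.15.
Deflator = Nominal/Real × 100 = 56235.82/33684.15 × 100 = 166.950.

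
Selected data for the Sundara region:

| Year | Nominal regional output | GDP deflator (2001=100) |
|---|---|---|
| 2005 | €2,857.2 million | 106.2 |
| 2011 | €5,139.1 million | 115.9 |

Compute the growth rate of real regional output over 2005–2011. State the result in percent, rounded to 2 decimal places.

64.81%

Deflate each year: 2005 → 2857.2/1.062 = 2690.40; 2011 → 5139.1/1.159 = 4434.08.
So real regional output changed by 4434.08/2690.40 − 1 = 0.6481, i.e. 64.81%.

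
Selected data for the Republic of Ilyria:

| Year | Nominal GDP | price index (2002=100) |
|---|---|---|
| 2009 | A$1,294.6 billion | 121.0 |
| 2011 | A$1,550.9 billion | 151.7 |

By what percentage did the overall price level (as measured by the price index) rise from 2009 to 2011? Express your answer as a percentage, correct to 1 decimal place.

Price-level change = 151.7 / 121.0 − 1 = 0.2537.

25.4%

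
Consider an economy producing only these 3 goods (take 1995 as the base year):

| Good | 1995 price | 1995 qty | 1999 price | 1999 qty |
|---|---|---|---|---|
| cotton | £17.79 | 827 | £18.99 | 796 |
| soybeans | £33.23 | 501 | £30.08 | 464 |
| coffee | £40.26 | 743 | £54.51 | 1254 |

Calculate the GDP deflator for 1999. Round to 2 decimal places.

Nominal GDP 1999 = 18.99·796 + 30.08·464 + 54.51·1254 = 97428.70.
Real GDP 1999 (at 1995 prices) = 17.79·796 + 33.23·464 + 40.26·1254 = 80065.60.
Deflator = Nominal/Real × 100 = 97428.70/80065.60 × 100 = 121.686.

121.69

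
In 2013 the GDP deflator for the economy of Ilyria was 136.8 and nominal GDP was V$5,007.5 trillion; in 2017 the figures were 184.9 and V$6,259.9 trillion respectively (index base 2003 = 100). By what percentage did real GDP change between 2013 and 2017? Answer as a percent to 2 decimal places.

-7.51%

Real GDP 2013 = 5007.5 / 1.368 = 3660.45.
Real GDP 2017 = 6259.9 / 1.849 = 3385.56.
Real growth = 3385.56 / 3660.45 − 1 = -0.0751.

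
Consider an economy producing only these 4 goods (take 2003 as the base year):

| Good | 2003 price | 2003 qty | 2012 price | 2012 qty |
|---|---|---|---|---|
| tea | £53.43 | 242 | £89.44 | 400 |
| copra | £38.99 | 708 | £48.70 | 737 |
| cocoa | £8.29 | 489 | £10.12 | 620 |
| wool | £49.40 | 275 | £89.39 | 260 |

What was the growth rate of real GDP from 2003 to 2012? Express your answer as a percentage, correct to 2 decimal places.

17.05%

Real GDP 2003 = Nominal GDP 2003 = 53.43·242 + 38.99·708 + 8.29·489 + 49.40·275 = 58173.79.
Real GDP 2012 (at 2003 prices) = 53.43·400 + 38.99·737 + 8.29·620 + 49.40·260 = 68091.43.
Real growth = 68091.43/58173.79 − 1 = 0.1705.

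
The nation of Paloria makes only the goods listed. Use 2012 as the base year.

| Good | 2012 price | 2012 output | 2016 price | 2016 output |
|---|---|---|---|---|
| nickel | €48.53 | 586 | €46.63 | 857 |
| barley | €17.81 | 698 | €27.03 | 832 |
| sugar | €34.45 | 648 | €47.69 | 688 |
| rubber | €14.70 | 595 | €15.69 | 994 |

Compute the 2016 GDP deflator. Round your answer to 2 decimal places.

117.04

Nominal GDP 2016 = 46.63·857 + 27.03·832 + 47.69·688 + 15.69·994 = 110857.45.
Real GDP 2016 (at 2012 prices) = 48.53·857 + 17.81·832 + 34.45·688 + 14.70·994 = 94721.53.
Deflator = Nominal/Real × 100 = 110857.45/94721.53 × 100 = 117.035.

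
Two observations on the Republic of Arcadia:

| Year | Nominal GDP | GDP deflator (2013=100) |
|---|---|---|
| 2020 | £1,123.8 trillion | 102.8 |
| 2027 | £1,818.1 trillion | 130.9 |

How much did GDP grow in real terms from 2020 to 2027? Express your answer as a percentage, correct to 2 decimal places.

27.05%

Real GDP 2020 = 1123.8 / 1.028 = 1093.19.
Real GDP 2027 = 1818.1 / 1.309 = 1388.92.
Real growth = 1388.92 / 1093.19 − 1 = 0.2705.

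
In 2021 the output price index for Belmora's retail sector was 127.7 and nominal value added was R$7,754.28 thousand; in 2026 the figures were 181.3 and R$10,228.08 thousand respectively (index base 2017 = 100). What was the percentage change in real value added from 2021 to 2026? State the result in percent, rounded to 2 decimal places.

Real value added 2021 = 7754.28 / 1.277 = 6072.26.
Real value added 2026 = 10228.08 / 1.813 = 5641.52.
Real growth = 5641.52 / 6072.26 − 1 = -0.0709.

-7.09%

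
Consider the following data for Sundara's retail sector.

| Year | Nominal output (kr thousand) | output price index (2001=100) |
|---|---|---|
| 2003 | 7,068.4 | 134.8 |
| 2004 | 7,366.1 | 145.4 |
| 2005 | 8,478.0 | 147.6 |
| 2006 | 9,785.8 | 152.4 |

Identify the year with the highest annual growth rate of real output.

2004: real = 7366.1/1.454 = 5066.09; growth vs 2003 (5243.62) = -3.39%.
2005: real = 8478.0/1.476 = 5743.90; growth vs 2004 (5066.09) = 13.38%.
2006: real = 9785.8/1.524 = 6421.13; growth vs 2005 (5743.90) = 11.79%.

2005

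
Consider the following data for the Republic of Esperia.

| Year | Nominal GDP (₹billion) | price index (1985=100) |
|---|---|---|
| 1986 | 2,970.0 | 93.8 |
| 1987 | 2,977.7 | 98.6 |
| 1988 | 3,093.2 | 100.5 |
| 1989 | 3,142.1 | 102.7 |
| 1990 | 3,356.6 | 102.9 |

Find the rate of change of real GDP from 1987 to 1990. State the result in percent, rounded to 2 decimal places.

8.01%

Real GDP 1987 = 2977.7/0.986 = 3019.98.
Real GDP 1990 = 3356.6/1.029 = 3262.00.
Change = 3262.00/3019.98 − 1 = 0.0801.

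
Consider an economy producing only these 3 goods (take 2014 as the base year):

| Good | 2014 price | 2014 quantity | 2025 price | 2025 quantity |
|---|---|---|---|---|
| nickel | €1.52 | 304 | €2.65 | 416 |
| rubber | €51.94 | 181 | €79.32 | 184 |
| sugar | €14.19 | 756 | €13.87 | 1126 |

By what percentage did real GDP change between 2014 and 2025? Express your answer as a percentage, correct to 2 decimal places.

27.08%

Real GDP 2014 = Nominal GDP 2014 = 1.52·304 + 51.94·181 + 14.19·756 = 20590.86.
Real GDP 2025 (at 2014 prices) = 1.52·416 + 51.94·184 + 14.19·1126 = 26167.22.
Real growth = 26167.22/20590.86 − 1 = 0.2708.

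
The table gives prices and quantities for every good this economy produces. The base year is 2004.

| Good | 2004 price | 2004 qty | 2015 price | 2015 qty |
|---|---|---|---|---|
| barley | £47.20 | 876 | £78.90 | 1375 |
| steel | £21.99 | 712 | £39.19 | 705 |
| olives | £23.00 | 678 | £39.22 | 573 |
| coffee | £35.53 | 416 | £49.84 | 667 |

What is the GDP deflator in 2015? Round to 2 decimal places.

Nominal GDP 2015 = 78.90·1375 + 39.19·705 + 39.22·573 + 49.84·667 = 191832.79.
Real GDP 2015 (at 2004 prices) = 47.20·1375 + 21.99·705 + 23.00·573 + 35.53·667 = 117280.46.
Deflator = Nominal/Real × 100 = 191832.79/117280.46 × 100 = 163.568.

163.57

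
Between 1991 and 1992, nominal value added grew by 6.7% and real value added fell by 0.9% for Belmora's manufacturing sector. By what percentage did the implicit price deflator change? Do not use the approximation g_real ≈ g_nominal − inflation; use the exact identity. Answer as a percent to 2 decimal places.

7.67%

(1 + g_nom) = (1 + g_real)(1 + π), so π = 1.0670 / 0.9910 − 1 = 0.07669.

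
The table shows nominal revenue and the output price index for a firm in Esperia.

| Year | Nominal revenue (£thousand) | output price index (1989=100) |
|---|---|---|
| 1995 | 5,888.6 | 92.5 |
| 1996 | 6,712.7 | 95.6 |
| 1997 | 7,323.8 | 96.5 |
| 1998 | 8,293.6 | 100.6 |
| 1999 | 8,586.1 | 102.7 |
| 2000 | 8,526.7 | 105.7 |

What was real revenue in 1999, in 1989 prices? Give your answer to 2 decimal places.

Real revenue 1999 = 8586.1 / 1.027 = 8360.37.

£8,360.37 thousand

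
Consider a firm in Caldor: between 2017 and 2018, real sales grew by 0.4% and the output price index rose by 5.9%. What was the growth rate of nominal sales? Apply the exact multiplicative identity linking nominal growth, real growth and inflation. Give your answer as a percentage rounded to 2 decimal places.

(1 + g_nom) = (1 + g_real)(1 + π) = 1.0040 × 1.0590 = 1.06324.

6.32%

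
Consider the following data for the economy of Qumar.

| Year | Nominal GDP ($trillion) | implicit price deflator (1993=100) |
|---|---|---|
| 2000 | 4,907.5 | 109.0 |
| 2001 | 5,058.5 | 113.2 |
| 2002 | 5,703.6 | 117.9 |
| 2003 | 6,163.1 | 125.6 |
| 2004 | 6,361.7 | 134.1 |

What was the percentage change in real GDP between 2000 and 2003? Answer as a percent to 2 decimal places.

Real GDP 2000 = 4907.5/1.090 = 4502.29.
Real GDP 2003 = 6163.1/1.256 = 4906.93.
Change = 4906.93/4502.29 − 1 = 0.0899.

8.99%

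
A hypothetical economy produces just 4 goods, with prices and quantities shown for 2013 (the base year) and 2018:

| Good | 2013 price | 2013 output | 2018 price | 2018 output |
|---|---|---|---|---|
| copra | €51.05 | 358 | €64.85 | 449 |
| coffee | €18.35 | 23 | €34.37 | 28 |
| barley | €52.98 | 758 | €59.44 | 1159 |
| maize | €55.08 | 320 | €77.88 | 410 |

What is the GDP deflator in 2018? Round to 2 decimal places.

Nominal GDP 2018 = 64.85·449 + 34.37·28 + 59.44·1159 + 77.88·410 = 130901.77.
Real GDP 2018 (at 2013 prices) = 51.05·449 + 18.35·28 + 52.98·1159 + 55.08·410 = 107421.87.
Deflator = Nominal/Real × 100 = 130901.77/107421.87 × 100 = 121.858.

121.86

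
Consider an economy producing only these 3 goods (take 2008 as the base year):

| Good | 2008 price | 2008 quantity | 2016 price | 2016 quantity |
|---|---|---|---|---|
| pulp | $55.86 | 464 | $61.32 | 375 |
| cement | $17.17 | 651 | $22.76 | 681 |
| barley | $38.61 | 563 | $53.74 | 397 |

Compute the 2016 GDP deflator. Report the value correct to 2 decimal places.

124.73

Nominal GDP 2016 = 61.32·375 + 22.76·681 + 53.74·397 = 59829.34.
Real GDP 2016 (at 2008 prices) = 55.86·375 + 17.17·681 + 38.61·397 = 47968.44.
Deflator = Nominal/Real × 100 = 59829.34/47968.44 × 100 = 124.726.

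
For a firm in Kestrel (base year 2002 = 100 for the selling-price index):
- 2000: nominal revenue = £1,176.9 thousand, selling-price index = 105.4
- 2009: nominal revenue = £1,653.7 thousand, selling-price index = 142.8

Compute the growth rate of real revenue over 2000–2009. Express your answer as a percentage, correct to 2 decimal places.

Real revenue 2000 = 1176.9 / 1.054 = 1116.60.
Real revenue 2009 = 1653.7 / 1.428 = 1158.05.
Real growth = 1158.05 / 1116.60 − 1 = 0.0371.

3.71%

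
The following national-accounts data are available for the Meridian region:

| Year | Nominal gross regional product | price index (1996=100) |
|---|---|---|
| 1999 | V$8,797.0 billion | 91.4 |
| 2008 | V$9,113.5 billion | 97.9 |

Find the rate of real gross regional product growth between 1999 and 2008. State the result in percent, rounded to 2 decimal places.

Real gross regional product 1999 = 8797.0 / 0.914 = 9624.73.
Real gross regional product 2008 = 9113.5 / 0.979 = 9308.99.
Real growth = 9308.99 / 9624.73 − 1 = -0.0328.

-3.28%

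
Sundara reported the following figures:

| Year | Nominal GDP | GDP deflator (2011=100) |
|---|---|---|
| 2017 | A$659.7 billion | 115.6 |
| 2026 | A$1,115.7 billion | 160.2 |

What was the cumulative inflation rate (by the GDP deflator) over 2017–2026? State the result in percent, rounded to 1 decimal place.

38.6%

Price-level change = 160.2 / 115.6 − 1 = 0.3858.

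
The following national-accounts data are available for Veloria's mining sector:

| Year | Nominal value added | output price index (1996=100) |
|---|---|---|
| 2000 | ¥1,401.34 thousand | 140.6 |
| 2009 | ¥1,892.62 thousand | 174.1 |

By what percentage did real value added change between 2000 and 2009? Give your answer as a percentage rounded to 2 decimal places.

9.07%

Deflate each year: 2000 → 1401.34/1.406 = 996.69; 2009 → 1892.62/1.741 = 1087.09.
So real value added changed by 1087.09/996.69 − 1 = 0.0907, i.e. 9.07%.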